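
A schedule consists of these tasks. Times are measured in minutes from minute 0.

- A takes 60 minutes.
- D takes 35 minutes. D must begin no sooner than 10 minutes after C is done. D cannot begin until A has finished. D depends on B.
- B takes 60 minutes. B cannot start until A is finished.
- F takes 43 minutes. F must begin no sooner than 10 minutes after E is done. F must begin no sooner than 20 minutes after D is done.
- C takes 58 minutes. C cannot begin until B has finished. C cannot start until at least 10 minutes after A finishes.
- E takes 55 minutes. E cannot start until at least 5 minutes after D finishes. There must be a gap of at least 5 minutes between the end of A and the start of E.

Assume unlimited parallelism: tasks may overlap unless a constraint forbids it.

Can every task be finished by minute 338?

Yes

A can start immediately at minute 0; it finishes at minute 60.
B waits on A (finishes minute 60), so it starts at minute 60 and finishes at 60 + 60 = minute 120.
For C: B (finishes minute 120); A (finishes minute 60, plus 10-minute gap → minute 70). Taking the maximum gives a start of minute 120, and it finishes at 120 + 58 = minute 178.
For D: C (finishes minute 178, plus 10-minute gap → minute 188); A (finishes minute 60); B (finishes minute 120). Taking the maximum gives a start of minute 188, and it finishes at 188 + 35 = minute 223.
E needs all of D (finishes minute 223, plus 5-minute gap → minute 228); A (finishes minute 60, plus 5-minute gap → minute 65). That puts its earliest start at minute 228; it finishes at 228 + 55 = minute 283.
F cannot start until E (finishes minute 283, plus 10-minute gap → minute 293); D (finishes minute 223, plus 20-minute gap → minute 243). The controlling bound is minute 293, so F finishes at 293 + 43 = minute 336.
Every task is finished by minute 336, which is no later than the deadline of 338, so the schedule is feasible.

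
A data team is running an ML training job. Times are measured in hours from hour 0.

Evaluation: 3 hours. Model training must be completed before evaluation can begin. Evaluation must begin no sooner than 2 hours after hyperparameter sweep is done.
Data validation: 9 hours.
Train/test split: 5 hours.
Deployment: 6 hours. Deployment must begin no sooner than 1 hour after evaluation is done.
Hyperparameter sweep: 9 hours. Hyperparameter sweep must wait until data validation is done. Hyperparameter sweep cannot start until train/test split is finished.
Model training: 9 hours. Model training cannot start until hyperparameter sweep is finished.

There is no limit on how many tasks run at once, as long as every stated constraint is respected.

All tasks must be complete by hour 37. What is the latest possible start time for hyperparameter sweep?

9

Deployment has no dependents, so it just needs to finish by hour 37. Starting by 37 − 6 = hour 31 achieves that.
Evaluation has to be done before deployment (must start by hour 31, minus 1-hour gap → hour 30). That means finishing by hour 30, i.e. starting by 30 − 3 = hour 27.
Model training has to be done before evaluation (must start by hour 27). That means finishing by hour 27, i.e. starting by 27 − 9 = hour 18.
Hyperparameter sweep has several dependents: model training (must start by hour 18); evaluation (must start by hour 27, minus 2-hour gap → hour 25). The earliest of those limits is hour 18, so hyperparameter sweep must start by 18 − 9 = hour 9.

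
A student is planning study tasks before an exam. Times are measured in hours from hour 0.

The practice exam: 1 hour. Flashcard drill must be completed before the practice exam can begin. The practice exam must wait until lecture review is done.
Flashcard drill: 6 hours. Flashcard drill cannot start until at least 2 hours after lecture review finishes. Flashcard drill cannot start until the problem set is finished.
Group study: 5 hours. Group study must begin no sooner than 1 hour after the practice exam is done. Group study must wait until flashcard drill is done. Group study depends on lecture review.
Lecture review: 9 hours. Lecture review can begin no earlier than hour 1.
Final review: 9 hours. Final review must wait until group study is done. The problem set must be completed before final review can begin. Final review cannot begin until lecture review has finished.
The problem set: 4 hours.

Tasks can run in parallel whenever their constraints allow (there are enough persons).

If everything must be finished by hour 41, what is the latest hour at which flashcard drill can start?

Final review has no dependents, so it just needs to finish by hour 41. Starting by 41 − 9 = hour 32 achieves that.
Group study must finish before final review (must start by hour 32). With a 5-hour duration, group study must start by 32 − 5 = hour 27.
Since group study (must start by hour 27, minus 1-hour gap → hour 26) depends on it, the practice exam must finish by hour 26. Backing off its 1-hour duration gives a latest start of hour 25.
Flashcard drill has several dependents: the practice exam (must start by hour 25); group study (must start by hour 27). The earliest of those limits is hour 25, so flashcard drill must start by 25 − 6 = hour 19.

19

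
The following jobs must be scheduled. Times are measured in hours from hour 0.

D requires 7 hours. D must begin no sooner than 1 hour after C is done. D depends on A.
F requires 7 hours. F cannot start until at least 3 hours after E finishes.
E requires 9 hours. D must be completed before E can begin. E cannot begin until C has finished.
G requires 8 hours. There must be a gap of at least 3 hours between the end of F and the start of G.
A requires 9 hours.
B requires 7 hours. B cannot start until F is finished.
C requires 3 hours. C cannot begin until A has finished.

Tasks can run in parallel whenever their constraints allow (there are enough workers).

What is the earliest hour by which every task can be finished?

A has no prerequisites, so it starts at hour 0 and finishes at hour 9.
C cannot begin until A (finishes hour 9). It runs from hour 9 to 9 + 3 = hour 12.
D needs all of C (finishes hour 12, plus 1-hour gap → hour 13); A (finishes hour 9). That puts its earliest start at hour 13; it finishes at 13 + 7 = hour 20.
E needs all of D (finishes hour 20); C (finishes hour 12). That puts its earliest start at hour 20; it finishes at 20 + 9 = hour 29.
F cannot begin until E (finishes hour 29, plus 3-hour gap → hour 32). It runs from hour 32 to 32 + 7 = hour 39.
G waits on F (finishes hour 39, plus 3-hour gap → hour 42), so it starts at hour 42 and finishes at 42 + 8 = hour 50.
B cannot begin until F (finishes hour 39). It runs from hour 39 to 39 + 7 = hour 46.
All tasks are finished once the last one completes. Finish times: A at 9, B at 46, C at 12, D at 20, E at 29, F at 39, G at 50. The latest is hour 50.

50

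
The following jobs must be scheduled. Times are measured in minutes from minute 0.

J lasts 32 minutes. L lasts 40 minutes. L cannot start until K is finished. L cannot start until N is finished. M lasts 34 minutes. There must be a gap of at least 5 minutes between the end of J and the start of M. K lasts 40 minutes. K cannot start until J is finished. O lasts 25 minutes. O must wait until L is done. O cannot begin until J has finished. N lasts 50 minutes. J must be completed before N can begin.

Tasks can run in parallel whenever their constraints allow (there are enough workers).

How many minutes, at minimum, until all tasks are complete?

Nothing blocks J, so it runs from minute 0 to minute 32.
N cannot begin until J (finishes minute 32). It runs from minute 32 to 32 + 50 = minute 82.
M waits on J (finishes minute 32, plus 5-minute gap → minute 37), so it starts at minute 37 and finishes at 37 + 34 = minute 71.
After J (finishes minute 32), K can start at minute 32 and finishes at minute 72.
L cannot start until K (finishes minute 72); N (finishes minute 82). The controlling bound is minute 82, so L finishes at 82 + 40 = minute 122.
For O: L (finishes minute 122); J (finishes minute 32). Taking the maximum gives a start of minute 122, and it finishes at 122 + 25 = minute 147.
All tasks are finished once the last one completes. Finish times: J at 32, K at 72, L at 122, M at 71, N at 82, O at 147. The latest is minute 147.

147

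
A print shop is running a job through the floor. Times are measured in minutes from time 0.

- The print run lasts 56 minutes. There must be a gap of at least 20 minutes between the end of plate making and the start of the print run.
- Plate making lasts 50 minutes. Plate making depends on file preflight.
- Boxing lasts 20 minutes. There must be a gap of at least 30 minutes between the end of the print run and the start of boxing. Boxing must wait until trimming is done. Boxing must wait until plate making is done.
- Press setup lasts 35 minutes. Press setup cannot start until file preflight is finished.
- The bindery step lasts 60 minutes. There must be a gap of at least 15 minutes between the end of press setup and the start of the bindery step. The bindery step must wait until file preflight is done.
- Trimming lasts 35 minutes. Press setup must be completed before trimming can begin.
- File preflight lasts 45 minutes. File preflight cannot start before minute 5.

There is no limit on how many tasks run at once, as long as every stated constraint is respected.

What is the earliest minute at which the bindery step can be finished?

File preflight cannot begin until its own release at minute 5. It runs from minute 5 to 5 + 45 = minute 50.
Press setup cannot begin until file preflight (finishes minute 50). It runs from minute 50 to 50 + 35 = minute 85.
For the bindery step: press setup (finishes minute 85, plus 15-minute gap → minute 100); file preflight (finishes minute 50). Taking the maximum gives a start of minute 100, and it finishes at 100 + 60 = minute 160.

160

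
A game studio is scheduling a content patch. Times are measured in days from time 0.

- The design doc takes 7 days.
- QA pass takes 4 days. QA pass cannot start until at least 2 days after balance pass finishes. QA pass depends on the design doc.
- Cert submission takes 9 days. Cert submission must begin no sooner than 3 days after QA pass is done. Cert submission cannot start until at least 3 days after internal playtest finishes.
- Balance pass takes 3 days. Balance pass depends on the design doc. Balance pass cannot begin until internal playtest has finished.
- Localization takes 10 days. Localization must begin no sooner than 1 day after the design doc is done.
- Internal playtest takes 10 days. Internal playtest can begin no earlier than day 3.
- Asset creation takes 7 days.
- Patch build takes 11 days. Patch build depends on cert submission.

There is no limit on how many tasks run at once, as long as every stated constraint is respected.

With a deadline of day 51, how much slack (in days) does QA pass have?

6

After its own release at day 3, internal playtest can start at day 3 and finishes at day 13.
The design doc has no prerequisites, so it starts at day 0 and finishes at day 7.
Balance pass cannot start until the design doc (finishes day 7); internal playtest (finishes day 13). The controlling bound is day 13, so balance pass finishes at 13 + 3 = day 16.
QA pass has to wait for balance pass (finishes day 16, plus 2-day gap → day 18); the design doc (finishes day 7). The latest of these is day 18, so QA pass runs day 18 to 18 + 4 = day 22.

Working backward from the deadline:
Patch build has no dependents, so it just needs to finish by day 51. Starting by 51 − 11 = day 40 achieves that.
Since patch build (must start by day 40) depends on it, cert submission must finish by day 40. Backing off its 9-day duration gives a latest start of day 31.
Since cert submission (must start by day 31, minus 3-day gap → day 28) depends on it, QA pass must finish by day 28. Backing off its 4-day duration gives a latest start of day 24.
So QA pass can start as early as day 18 and as late as day 24, giving 24 − 18 = 6 days of slack.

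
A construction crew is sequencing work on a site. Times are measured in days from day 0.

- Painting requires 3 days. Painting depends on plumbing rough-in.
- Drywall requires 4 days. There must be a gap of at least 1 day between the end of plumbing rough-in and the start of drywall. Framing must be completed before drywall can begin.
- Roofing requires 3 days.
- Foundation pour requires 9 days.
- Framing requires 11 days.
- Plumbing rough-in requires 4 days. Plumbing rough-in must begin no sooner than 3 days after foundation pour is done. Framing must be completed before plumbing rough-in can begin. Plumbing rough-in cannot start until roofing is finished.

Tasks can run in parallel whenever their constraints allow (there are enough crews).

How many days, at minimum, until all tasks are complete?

Nothing blocks roofing, so it runs from day 0 to day 3.
Framing can start immediately at day 0; it finishes at day 11.
Nothing blocks foundation pour, so it runs from day 0 to day 9.
Plumbing rough-in cannot start until foundation pour (finishes day 9, plus 3-day gap → day 12); framing (finishes day 11); roofing (finishes day 3). The controlling bound is day 12, so plumbing rough-in finishes at 12 + 4 = day 16.
Painting waits on plumbing rough-in (finishes day 16), so it starts at day 16 and finishes at 16 + 3 = day 19.
Drywall cannot start until plumbing rough-in (finishes day 16, plus 1-day gap → day 17); framing (finishes day 11). The controlling bound is day 17, so drywall finishes at 17 + 4 = day 21.
All tasks are finished once the last one completes. Finish times: Foundation pour at 9, Framing at 11, Roofing at 3, Plumbing rough-in at 16, Drywall at 21, Painting at 19. The latest is day 21.

21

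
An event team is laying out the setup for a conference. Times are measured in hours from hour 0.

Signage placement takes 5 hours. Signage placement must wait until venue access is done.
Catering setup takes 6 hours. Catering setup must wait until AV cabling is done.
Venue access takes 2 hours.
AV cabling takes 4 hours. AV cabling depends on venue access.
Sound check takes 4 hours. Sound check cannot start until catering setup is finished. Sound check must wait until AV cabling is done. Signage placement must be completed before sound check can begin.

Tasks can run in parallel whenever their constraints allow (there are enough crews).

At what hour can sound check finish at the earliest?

Venue access has no prerequisites, so it starts at hour 0 and finishes at hour 2.
Signage placement cannot begin until venue access (finishes hour 2). It runs from hour 2 to 2 + 5 = hour 7.
AV cabling cannot begin until venue access (finishes hour 2). It runs from hour 2 to 2 + 4 = hour 6.
Catering setup cannot begin until AV cabling (finishes hour 6). It runs from hour 6 to 6 + 6 = hour 12.
Sound check has to wait for catering setup (finishes hour 12); AV cabling (finishes hour 6); signage placement (finishes hour 7). The latest of these is hour 12, so sound check runs hour 12 to 12 + 4 = hour 16.

16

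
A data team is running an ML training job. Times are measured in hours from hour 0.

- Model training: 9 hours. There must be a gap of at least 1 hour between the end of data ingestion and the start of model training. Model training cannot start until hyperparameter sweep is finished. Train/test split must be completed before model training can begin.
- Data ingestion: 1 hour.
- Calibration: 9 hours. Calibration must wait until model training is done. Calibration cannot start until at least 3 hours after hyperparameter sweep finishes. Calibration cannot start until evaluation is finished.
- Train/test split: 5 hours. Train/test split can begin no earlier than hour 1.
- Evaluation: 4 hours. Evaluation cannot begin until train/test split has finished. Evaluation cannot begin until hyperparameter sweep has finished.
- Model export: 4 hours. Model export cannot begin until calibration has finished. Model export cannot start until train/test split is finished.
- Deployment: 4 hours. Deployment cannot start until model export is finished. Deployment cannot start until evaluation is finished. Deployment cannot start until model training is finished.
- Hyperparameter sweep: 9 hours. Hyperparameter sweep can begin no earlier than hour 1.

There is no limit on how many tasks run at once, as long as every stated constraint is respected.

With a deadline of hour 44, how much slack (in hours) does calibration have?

After its own release at hour 1, hyperparameter sweep can start at hour 1 and finishes at hour 10.
Train/test split cannot begin until its own release at hour 1. It runs from hour 1 to 1 + 5 = hour 6.
Evaluation cannot start until train/test split (finishes hour 6); hyperparameter sweep (finishes hour 10). The controlling bound is hour 10, so evaluation finishes at 10 + 4 = hour 14.
Data ingestion has no prerequisites, so it starts at hour 0 and finishes at hour 1.
Model training cannot start until data ingestion (finishes hour 1, plus 1-hour gap → hour 2); hyperparameter sweep (finishes hour 10); train/test split (finishes hour 6). The controlling bound is hour 10, so model training finishes at 10 + 9 = hour 19.
Calibration has to wait for model training (finishes hour 19); hyperparameter sweep (finishes hour 10, plus 3-hour gap → hour 13); evaluation (finishes hour 14). The latest of these is hour 19, so calibration runs hour 19 to 19 + 9 = hour 28.

Working backward from the deadline:
Deployment has no dependents, so it just needs to finish by hour 44. Starting by 44 − 4 = hour 40 achieves that.
Model export has to be done before deployment (must start by hour 40). That means finishing by hour 40, i.e. starting by 40 − 4 = hour 36.
Calibration has to be done before model export (must start by hour 36). That means finishing by hour 36, i.e. starting by 36 − 9 = hour 27.
So calibration can start as early as hour 19 and as late as hour 27, giving 27 − 19 = 8 hours of slack.

8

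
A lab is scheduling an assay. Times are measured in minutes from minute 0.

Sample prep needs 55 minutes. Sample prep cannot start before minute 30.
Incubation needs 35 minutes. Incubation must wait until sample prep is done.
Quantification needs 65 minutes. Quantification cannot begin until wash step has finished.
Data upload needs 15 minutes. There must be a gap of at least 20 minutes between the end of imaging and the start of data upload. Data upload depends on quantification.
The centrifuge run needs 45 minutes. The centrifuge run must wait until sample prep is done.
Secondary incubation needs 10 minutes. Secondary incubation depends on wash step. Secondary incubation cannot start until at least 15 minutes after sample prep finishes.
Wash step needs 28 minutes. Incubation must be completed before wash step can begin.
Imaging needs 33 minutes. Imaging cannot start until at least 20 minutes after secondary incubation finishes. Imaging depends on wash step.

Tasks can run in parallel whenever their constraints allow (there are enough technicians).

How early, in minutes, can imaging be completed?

211

Sample prep waits on its own release at minute 30, so it starts at minute 30 and finishes at 30 + 55 = minute 85.
After sample prep (finishes minute 85), incubation can start at minute 85 and finishes at minute 120.
Wash step cannot begin until incubation (finishes minute 120). It runs from minute 120 to 120 + 28 = minute 148.
Secondary incubation has to wait for wash step (finishes minute 148); sample prep (finishes minute 85, plus 15-minute gap → minute 100). The latest of these is minute 148, so secondary incubation runs minute 148 to 148 + 10 = minute 158.
For imaging: secondary incubation (finishes minute 158, plus 20-minute gap → minute 178); wash step (finishes minute 148). Taking the maximum gives a start of minute 178, and it finishes at 178 + 33 = minute 211.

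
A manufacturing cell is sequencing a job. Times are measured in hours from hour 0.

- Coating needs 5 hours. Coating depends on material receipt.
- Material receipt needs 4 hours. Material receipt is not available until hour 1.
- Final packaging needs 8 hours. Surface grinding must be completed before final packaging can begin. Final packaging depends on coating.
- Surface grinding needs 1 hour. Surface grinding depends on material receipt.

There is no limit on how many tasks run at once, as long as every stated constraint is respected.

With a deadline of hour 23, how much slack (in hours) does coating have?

5

Material receipt cannot begin until its own release at hour 1. It runs from hour 1 to 1 + 4 = hour 5.
Coating waits on material receipt (finishes hour 5), so it starts at hour 5 and finishes at 5 + 5 = hour 10.

Working backward from the deadline:
To finish by hour 23, final packaging (duration 8) must start no later than hour 15.
Coating feeds into final packaging (must start by hour 15); so coating must finish by hour 15 and therefore start by hour 10.
So coating can start as early as hour 5 and as late as hour 10, giving 10 − 5 = 5 hours of slack.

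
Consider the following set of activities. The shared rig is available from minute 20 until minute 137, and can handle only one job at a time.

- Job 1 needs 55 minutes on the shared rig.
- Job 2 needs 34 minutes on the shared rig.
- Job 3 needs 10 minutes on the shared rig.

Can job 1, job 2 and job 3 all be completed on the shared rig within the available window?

The shared rig window is 137 − 20 = 117 minutes.
Running back to back, the jobs need 55 + 34 + 10 = 99 minutes on the shared rig.
Since 99 ≤ 117, they fit within the window.

Yes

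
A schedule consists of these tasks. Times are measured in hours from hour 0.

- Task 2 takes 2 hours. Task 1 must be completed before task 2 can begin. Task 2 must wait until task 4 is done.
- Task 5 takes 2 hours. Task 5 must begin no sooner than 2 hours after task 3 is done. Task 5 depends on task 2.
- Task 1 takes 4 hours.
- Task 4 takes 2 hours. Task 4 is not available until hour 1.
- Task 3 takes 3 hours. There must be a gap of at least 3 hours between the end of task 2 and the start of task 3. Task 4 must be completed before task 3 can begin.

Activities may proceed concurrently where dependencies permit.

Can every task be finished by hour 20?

After its own release at hour 1, task 4 can start at hour 1 and finishes at hour 3.
Nothing blocks task 1, so it runs from hour 0 to hour 4.
Task 2 cannot start until task 1 (finishes hour 4); task 4 (finishes hour 3). The controlling bound is hour 4, so task 2 finishes at 4 + 2 = hour 6.
Task 3 has to wait for task 2 (finishes hour 6, plus 3-hour gap → hour 9); task 4 (finishes hour 3). The latest of these is hour 9, so task 3 runs hour 9 to 9 + 3 = hour 12.
Task 5 needs all of task 3 (finishes hour 12, plus 2-hour gap → hour 14); task 2 (finishes hour 6). That puts its earliest start at hour 14; it finishes at 14 + 2 = hour 16.
Every task is finished by hour 16, which is no later than the deadline of 20, so the schedule is feasible.

Yes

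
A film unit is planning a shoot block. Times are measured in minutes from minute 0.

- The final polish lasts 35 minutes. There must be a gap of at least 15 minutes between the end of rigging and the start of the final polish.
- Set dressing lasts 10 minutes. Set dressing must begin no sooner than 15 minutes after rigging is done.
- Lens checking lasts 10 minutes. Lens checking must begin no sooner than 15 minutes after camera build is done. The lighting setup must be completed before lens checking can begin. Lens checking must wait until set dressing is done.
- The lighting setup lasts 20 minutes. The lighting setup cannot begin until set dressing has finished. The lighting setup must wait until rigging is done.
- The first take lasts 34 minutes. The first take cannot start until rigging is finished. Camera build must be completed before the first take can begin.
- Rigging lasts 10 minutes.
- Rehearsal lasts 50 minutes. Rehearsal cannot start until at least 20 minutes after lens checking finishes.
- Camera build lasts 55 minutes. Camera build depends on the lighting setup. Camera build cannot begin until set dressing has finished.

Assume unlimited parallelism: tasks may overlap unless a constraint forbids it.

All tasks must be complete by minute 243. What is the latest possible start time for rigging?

38

Rehearsal must finish by minute 243; it takes 50 minutes, so it must start by 243 − 50 = minute 193.
Lens checking must finish before rehearsal (must start by minute 193, minus 20-minute gap → minute 173). With a 10-minute duration, lens checking must start by 173 − 10 = minute 163.
The first take must finish by minute 243; it takes 34 minutes, so it must start by 243 − 34 = minute 209.
For camera build: lens checking (must start by minute 163, minus 15-minute gap → minute 148); the first take (must start by minute 209). The most restrictive is minute 148; with a 55-minute duration, camera build must start by minute 93.
The lighting setup feeds camera build (must start by minute 93); lens checking (must start by minute 163). Taking the minimum, the lighting setup must finish by minute 93 and start by 93 − 20 = minute 73.
Set dressing has several dependents: the lighting setup (must start by minute 73); camera build (must start by minute 93); lens checking (must start by minute 163). The earliest of those limits is minute 73, so set dressing must start by 73 − 10 = minute 63.
The final polish must finish by minute 243; it takes 35 minutes, so it must start by 243 − 35 = minute 208.
For rigging: set dressing (must start by minute 63, minus 15-minute gap → minute 48); the lighting setup (must start by minute 73); the final polish (must start by minute 208, minus 15-minute gap → minute 193); the first take (must start by minute 209). The most restrictive is minute 48; with a 10-minute duration, rigging must start by minute 38.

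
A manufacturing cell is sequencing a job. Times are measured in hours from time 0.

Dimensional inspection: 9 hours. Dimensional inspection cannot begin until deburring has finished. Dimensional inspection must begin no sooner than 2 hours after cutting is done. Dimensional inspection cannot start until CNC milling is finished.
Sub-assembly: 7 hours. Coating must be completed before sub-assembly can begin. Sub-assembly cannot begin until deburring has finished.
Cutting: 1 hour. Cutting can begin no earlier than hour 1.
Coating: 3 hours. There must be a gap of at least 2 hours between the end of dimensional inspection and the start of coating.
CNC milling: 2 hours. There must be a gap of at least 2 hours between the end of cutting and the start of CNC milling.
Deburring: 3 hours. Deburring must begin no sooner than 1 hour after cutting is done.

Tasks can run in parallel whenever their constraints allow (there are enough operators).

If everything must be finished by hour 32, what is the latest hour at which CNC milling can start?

9

Sub-assembly must finish by hour 32; it takes 7 hours, so it must start by 32 − 7 = hour 25.
Coating feeds into sub-assembly (must start by hour 25); so coating must finish by hour 25 and therefore start by hour 22.
Dimensional inspection must finish before coating (must start by hour 22, minus 2-hour gap → hour 20). With a 9-hour duration, dimensional inspection must start by 20 − 9 = hour 11.
Since dimensional inspection (must start by hour 11) depends on it, CNC milling must finish by hour 11. Backing off its 2-hour duration gives a latest start of hour 9.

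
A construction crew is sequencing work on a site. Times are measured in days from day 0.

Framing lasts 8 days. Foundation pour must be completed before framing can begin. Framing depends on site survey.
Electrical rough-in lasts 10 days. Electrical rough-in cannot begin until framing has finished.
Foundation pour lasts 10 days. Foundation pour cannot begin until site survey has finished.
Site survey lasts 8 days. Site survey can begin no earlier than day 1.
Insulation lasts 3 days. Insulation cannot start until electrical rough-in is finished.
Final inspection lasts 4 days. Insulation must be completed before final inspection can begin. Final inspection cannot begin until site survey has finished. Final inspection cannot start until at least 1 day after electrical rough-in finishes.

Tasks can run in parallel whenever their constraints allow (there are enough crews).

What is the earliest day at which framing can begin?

19

Site survey cannot begin until its own release at day 1. It runs from day 1 to 1 + 8 = day 9.
Foundation pour cannot begin until site survey (finishes day 9). It runs from day 9 to 9 + 10 = day 19.
Framing waits on foundation pour (finishes day 19); site survey (finishes day 9). The latest of these is day 19, which is the earliest framing can start.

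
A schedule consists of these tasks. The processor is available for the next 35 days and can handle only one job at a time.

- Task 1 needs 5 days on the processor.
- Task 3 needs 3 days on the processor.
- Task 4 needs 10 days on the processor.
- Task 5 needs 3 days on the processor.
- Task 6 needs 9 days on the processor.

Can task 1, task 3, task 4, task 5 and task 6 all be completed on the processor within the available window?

Running back to back, the jobs need 5 + 3 + 10 + 3 + 9 = 30 days on the processor.
Since 30 ≤ 35, they fit within the window.

Yes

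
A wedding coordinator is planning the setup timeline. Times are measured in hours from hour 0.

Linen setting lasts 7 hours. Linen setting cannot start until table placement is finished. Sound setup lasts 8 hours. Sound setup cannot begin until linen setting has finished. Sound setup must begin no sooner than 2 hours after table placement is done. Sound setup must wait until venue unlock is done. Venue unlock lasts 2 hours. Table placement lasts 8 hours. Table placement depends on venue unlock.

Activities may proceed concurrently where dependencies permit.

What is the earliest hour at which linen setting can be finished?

17

Nothing blocks venue unlock, so it runs from hour 0 to hour 2.
Table placement waits on venue unlock (finishes hour 2), so it starts at hour 2 and finishes at 2 + 8 = hour 10.
After table placement (finishes hour 10), linen setting can start at hour 10 and finishes at hour 17.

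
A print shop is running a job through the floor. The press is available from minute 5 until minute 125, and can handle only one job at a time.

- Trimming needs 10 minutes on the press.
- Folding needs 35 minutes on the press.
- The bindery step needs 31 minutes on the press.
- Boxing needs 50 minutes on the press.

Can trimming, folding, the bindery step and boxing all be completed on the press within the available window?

No

The press window is 125 − 5 = 120 minutes.
Running back to back, the jobs need 10 + 35 + 31 + 50 = 126 minutes on the press.
Since 126 > 120, they cannot all fit.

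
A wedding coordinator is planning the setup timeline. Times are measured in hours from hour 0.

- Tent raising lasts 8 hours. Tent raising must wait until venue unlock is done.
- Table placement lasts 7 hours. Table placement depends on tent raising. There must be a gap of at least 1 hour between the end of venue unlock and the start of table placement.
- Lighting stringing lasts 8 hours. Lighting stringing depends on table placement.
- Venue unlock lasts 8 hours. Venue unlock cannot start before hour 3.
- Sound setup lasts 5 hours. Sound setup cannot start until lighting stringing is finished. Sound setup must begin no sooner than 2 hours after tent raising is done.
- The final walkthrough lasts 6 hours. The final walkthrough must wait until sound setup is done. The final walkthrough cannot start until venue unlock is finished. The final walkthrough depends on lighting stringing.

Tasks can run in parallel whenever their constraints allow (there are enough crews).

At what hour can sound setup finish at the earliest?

After its own release at hour 3, venue unlock can start at hour 3 and finishes at hour 11.
Tent raising waits on venue unlock (finishes hour 11), so it starts at hour 11 and finishes at 11 + 8 = hour 19.
Table placement cannot start until tent raising (finishes hour 19); venue unlock (finishes hour 11, plus 1-hour gap → hour 12). The controlling bound is hour 19, so table placement finishes at 19 + 7 = hour 26.
Lighting stringing cannot begin until table placement (finishes hour 26). It runs from hour 26 to 26 + 8 = hour 34.
Sound setup needs all of lighting stringing (finishes hour 34); tent raising (finishes hour 19, plus 2-hour gap → hour 21). That puts its earliest start at hour 34; it finishes at 34 + 5 = hour 39.

39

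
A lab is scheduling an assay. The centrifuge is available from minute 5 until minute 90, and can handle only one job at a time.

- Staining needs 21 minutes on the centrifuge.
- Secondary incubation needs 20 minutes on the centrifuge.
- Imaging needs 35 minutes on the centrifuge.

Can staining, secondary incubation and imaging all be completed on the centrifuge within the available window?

Yes

The centrifuge window is 90 − 5 = 85 minutes.
Running back to back, the jobs need 21 + 20 + 35 = 76 minutes on the centrifuge.
Since 76 ≤ 85, they fit within the window.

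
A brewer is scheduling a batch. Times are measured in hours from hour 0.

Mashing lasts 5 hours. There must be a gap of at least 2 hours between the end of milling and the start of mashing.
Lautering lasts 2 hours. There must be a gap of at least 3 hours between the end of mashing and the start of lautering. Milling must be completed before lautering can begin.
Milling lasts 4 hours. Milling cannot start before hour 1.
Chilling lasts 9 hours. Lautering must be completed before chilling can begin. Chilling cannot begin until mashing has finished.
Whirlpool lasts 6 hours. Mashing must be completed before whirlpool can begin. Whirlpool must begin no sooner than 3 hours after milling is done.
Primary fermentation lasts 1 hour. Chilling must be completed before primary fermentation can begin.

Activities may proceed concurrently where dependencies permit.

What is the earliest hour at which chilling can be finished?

26

After its own release at hour 1, milling can start at hour 1 and finishes at hour 5.
Mashing waits on milling (finishes hour 5, plus 2-hour gap → hour 7), so it starts at hour 7 and finishes at 7 + 5 = hour 12.
Lautering cannot start until mashing (finishes hour 12, plus 3-hour gap → hour 15); milling (finishes hour 5). The controlling bound is hour 15, so lautering finishes at 15 + 2 = hour 17.
Chilling cannot start until lautering (finishes hour 17); mashing (finishes hour 12). The controlling bound is hour 17, so chilling finishes at 17 + 9 = hour 26.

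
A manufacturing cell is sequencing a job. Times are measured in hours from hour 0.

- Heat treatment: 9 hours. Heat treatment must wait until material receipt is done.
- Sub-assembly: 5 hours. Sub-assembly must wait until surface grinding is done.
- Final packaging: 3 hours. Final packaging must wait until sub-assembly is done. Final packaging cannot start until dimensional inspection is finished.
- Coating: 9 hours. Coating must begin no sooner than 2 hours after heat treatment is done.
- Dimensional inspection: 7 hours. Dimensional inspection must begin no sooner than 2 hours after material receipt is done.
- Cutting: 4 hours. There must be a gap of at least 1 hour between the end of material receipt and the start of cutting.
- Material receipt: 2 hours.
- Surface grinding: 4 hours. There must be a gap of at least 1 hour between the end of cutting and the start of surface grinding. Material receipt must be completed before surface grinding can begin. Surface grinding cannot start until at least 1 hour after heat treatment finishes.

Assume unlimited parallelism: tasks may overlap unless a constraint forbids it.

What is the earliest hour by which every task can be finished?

24

Nothing blocks material receipt, so it runs from hour 0 to hour 2.
Dimensional inspection waits on material receipt (finishes hour 2, plus 2-hour gap → hour 4), so it starts at hour 4 and finishes at 4 + 7 = hour 11.
Heat treatment cannot begin until material receipt (finishes hour 2). It runs from hour 2 to 2 + 9 = hour 11.
After heat treatment (finishes hour 11, plus 2-hour gap → hour 13), coating can start at hour 13 and finishes at hour 22.
After material receipt (finishes hour 2, plus 1-hour gap → hour 3), cutting can start at hour 3 and finishes at hour 7.
Surface grinding needs all of cutting (finishes hour 7, plus 1-hour gap → hour 8); material receipt (finishes hour 2); heat treatment (finishes hour 11, plus 1-hour gap → hour 12). That puts its earliest start at hour 12; it finishes at 12 + 4 = hour 16.
Sub-assembly cannot begin until surface grinding (finishes hour 16). It runs from hour 16 to 16 + 5 = hour 21.
Final packaging cannot start until sub-assembly (finishes hour 21); dimensional inspection (finishes hour 11). The controlling bound is hour 21, so final packaging finishes at 21 + 3 = hour 24.
All tasks are finished once the last one completes. Finish times: Material receipt at 2, Cutting at 7, Heat treatment at 11, Surface grinding at 16, Dimensional inspection at 11, Coating at 22, Sub-assembly at 21, Final packaging at 24. The latest is hour 24.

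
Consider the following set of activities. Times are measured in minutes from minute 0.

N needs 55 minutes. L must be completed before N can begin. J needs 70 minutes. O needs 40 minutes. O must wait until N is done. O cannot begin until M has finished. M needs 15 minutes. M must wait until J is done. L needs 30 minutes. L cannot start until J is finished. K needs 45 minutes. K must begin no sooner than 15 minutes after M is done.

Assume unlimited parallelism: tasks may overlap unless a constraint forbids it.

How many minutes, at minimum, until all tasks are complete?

195

J can start immediately at minute 0; it finishes at minute 70.
After J (finishes minute 70), M can start at minute 70 and finishes at minute 85.
After M (finishes minute 85, plus 15-minute gap → minute 100), K can start at minute 100 and finishes at minute 145.
L cannot begin until J (finishes minute 70). It runs from minute 70 to 70 + 30 = minute 100.
N waits on L (finishes minute 100), so it starts at minute 100 and finishes at 100 + 55 = minute 155.
O cannot start until N (finishes minute 155); M (finishes minute 85). The controlling bound is minute 155, so O finishes at 155 + 40 = minute 195.
All tasks are finished once the last one completes. Finish times: J at 70, K at 145, L at 100, M at 85, N at 155, O at 195. The latest is minute 195.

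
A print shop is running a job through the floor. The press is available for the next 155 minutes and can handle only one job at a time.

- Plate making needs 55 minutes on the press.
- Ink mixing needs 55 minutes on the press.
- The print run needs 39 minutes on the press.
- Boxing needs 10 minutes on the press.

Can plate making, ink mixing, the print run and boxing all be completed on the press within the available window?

Running back to back, the jobs need 55 + 55 + 39 + 10 = 159 minutes on the press.
Since 159 > 155, they cannot all fit.

No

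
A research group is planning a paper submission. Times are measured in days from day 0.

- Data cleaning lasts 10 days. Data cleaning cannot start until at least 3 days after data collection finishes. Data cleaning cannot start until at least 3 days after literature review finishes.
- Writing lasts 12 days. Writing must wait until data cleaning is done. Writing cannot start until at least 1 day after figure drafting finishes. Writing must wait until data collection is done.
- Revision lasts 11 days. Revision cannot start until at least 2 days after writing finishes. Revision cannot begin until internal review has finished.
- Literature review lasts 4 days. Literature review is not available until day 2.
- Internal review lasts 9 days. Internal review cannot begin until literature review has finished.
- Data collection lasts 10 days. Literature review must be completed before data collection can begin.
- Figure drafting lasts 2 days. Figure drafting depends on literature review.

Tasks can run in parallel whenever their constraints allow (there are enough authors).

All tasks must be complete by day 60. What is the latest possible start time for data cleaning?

25

Revision has no dependents, so it just needs to finish by day 60. Starting by 60 − 11 = day 49 achieves that.
Writing has to be done before revision (must start by day 49, minus 2-day gap → day 47). That means finishing by day 47, i.e. starting by 47 − 12 = day 35.
Data cleaning feeds into writing (must start by day 35); so data cleaning must finish by day 35 and therefore start by day 25.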